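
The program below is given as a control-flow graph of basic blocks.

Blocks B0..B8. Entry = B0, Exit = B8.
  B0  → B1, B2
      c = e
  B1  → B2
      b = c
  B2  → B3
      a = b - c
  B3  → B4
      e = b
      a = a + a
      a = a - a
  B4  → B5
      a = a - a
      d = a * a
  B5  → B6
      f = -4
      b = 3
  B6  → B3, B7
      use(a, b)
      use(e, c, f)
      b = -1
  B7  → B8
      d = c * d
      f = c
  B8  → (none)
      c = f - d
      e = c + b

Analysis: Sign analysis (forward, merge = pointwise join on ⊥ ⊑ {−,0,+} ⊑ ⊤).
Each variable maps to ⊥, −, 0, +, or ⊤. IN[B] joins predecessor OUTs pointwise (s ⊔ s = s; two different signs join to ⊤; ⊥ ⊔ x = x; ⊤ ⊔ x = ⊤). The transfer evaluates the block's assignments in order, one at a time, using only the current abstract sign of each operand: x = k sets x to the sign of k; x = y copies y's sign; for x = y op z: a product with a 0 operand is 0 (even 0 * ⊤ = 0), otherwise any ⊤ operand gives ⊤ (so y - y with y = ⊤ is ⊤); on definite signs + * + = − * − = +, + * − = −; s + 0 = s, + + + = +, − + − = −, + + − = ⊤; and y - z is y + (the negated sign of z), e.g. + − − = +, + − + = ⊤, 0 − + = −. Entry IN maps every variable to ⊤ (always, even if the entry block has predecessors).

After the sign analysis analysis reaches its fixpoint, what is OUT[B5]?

Answer: {a: ⊤, b: +, c: ⊤, d: ⊤, e: ⊤, f: -}

Working:
Converged values:
  B0: | IN=(all ⊤) | OUT=(all ⊤)
  B1: | IN=(all ⊤) | OUT=(all ⊤)
  B2: | IN=(all ⊤) | OUT=(all ⊤)
  B3: | IN=(all ⊤) | OUT=(all ⊤)
  B4: | IN=(all ⊤) | OUT=(all ⊤)
  B5: | IN=(all ⊤) | OUT={b:+, f:-; rest ⊤}
  B6: | IN={b:+, f:-; rest ⊤} | OUT={b:-, f:-; rest ⊤}
  B7: | IN={b:-, f:-; rest ⊤} | OUT={b:-; rest ⊤}
  B8: | IN={b:-; rest ⊤} | OUT={b:-; rest ⊤}

Merge at B5: IN[B5] = OUT[B4] = {a: ⊤, b: ⊤, c: ⊤, d: ⊤, e: ⊤, f: ⊤}
Applying B5's transfer function to that IN value gives OUT[B5] (row B5 above).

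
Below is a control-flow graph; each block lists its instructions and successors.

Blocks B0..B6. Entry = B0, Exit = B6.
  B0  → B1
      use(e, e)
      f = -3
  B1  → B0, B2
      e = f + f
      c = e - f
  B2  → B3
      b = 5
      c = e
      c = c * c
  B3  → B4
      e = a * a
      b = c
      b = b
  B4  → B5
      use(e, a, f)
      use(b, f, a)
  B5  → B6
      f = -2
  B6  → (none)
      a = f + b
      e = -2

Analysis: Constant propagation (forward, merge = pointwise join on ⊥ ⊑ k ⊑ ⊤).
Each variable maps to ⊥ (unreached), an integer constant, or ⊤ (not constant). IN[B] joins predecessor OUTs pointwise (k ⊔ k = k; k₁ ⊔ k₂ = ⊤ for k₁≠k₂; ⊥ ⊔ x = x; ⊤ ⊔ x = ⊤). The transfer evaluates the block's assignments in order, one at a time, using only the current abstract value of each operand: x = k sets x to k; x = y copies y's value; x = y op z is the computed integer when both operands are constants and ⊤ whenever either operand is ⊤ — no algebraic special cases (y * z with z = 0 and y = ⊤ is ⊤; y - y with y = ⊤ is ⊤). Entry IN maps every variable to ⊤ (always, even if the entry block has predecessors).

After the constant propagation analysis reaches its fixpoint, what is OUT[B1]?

Answer: {a: ⊤, b: ⊤, c: -3, d: ⊤, e: -6, f: -3}

Derivation:
Fixpoint table:
  B0: | IN=(all ⊤) | OUT={f:-3; rest ⊤}
  B1: | IN={f:-3; rest ⊤} | OUT={c:-3, e:-6, f:-3; rest ⊤}
  B2: | IN={c:-3, e:-6, f:-3; rest ⊤} | OUT={b:5, c:36, e:-6, f:-3; rest ⊤}
  B3: | IN={b:5, c:36, e:-6, f:-3; rest ⊤} | OUT={b:36, c:36, f:-3; rest ⊤}
  B4: | IN={b:36, c:36, f:-3; rest ⊤} | OUT={b:36, c:36, f:-3; rest ⊤}
  B5: | IN={b:36, c:36, f:-3; rest ⊤} | OUT={b:36, c:36, f:-2; rest ⊤}
  B6: | IN={b:36, c:36, f:-2; rest ⊤} | OUT={a:34, b:36, c:36, e:-2, f:-2; rest ⊤}

Merge at B1: IN[B1] = OUT[B0] = {a: ⊤, b: ⊤, c: ⊤, d: ⊤, e: ⊤, f: -3}
Applying B1's transfer function to that IN value gives OUT[B1] (row B1 above).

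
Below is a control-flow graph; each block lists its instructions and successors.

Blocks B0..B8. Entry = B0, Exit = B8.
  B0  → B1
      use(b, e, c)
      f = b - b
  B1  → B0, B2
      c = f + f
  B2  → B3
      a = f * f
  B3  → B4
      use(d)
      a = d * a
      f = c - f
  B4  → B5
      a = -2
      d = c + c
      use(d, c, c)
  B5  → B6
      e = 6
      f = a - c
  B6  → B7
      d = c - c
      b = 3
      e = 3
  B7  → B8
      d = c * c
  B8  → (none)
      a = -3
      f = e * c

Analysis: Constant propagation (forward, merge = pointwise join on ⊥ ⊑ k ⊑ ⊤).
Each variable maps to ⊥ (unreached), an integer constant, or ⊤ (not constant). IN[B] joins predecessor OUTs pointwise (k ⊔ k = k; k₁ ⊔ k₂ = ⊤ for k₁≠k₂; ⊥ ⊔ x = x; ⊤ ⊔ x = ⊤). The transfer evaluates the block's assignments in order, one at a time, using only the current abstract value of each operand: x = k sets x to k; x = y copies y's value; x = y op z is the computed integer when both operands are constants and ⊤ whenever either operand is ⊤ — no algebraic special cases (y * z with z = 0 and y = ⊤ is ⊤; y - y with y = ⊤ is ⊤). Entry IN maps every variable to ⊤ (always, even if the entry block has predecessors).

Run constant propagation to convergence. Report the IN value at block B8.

Answer: {a: -2, b: 3, c: ⊤, d: ⊤, e: 3, f: ⊤}

Derivation:
Converged values:
  B0:   IN=(all ⊤)   OUT=(all ⊤)
  B1:   IN=(all ⊤)   OUT=(all ⊤)
  B2:   IN=(all ⊤)   OUT=(all ⊤)
  B3:   IN=(all ⊤)   OUT=(all ⊤)
  B4:   IN=(all ⊤)   OUT={a:-2; rest ⊤}
  B5:   IN={a:-2; rest ⊤}   OUT={a:-2, e:6; rest ⊤}
  B6:   IN={a:-2, e:6; rest ⊤}   OUT={a:-2, b:3, e:3; rest ⊤}
  B7:   IN={a:-2, b:3, e:3; rest ⊤}   OUT={a:-2, b:3, e:3; rest ⊤}
  B8:   IN={a:-2, b:3, e:3; rest ⊤}   OUT={a:-3, b:3, e:3; rest ⊤}

Merge at B8: IN[B8] = OUT[B7] = {a: -2, b: 3, c: ⊤, d: ⊤, e: 3, f: ⊤}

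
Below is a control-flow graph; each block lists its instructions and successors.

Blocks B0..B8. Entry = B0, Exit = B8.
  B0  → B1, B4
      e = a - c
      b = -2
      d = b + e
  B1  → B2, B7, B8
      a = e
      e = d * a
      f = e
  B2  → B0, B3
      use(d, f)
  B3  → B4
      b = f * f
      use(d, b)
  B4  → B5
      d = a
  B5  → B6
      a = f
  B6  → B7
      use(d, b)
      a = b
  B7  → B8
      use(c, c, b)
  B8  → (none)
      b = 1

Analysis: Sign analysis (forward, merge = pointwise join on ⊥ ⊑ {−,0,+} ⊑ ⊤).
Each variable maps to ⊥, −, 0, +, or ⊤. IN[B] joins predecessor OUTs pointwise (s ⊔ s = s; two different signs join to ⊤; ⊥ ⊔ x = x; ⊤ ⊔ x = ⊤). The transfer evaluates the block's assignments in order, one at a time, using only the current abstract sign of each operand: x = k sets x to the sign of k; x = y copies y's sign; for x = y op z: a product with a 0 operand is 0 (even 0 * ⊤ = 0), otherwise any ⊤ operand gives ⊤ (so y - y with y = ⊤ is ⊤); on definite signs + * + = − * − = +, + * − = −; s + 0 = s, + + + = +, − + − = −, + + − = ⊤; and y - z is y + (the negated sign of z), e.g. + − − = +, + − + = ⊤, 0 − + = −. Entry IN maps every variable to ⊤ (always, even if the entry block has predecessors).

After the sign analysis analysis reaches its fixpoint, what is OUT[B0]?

Answer: {a: ⊤, b: -, c: ⊤, d: ⊤, e: ⊤, f: ⊤}

Trace:
Per-block solution:
  B0:   IN=(all ⊤)   OUT={b:-; rest ⊤}
  B1:   IN={b:-; rest ⊤}   OUT={b:-; rest ⊤}
  B2:   IN={b:-; rest ⊤}   OUT={b:-; rest ⊤}
  B3:   IN={b:-; rest ⊤}   OUT=(all ⊤)
  B4:   IN=(all ⊤)   OUT=(all ⊤)
  B5:   IN=(all ⊤)   OUT=(all ⊤)
  B6:   IN=(all ⊤)   OUT=(all ⊤)
  B7:   IN=(all ⊤)   OUT=(all ⊤)
  B8:   IN=(all ⊤)   OUT={b:+; rest ⊤}

Merge at B0 (entry node, so the boundary value (all ⊤) is joined with the incoming edge(s)): IN[B0] = (all ⊤) ⊔ OUT[B2] = {a: ⊤, b: ⊤, c: ⊤, d: ⊤, e: ⊤, f: ⊤}
Applying B0's transfer function to that IN value gives OUT[B0] (row B0 above).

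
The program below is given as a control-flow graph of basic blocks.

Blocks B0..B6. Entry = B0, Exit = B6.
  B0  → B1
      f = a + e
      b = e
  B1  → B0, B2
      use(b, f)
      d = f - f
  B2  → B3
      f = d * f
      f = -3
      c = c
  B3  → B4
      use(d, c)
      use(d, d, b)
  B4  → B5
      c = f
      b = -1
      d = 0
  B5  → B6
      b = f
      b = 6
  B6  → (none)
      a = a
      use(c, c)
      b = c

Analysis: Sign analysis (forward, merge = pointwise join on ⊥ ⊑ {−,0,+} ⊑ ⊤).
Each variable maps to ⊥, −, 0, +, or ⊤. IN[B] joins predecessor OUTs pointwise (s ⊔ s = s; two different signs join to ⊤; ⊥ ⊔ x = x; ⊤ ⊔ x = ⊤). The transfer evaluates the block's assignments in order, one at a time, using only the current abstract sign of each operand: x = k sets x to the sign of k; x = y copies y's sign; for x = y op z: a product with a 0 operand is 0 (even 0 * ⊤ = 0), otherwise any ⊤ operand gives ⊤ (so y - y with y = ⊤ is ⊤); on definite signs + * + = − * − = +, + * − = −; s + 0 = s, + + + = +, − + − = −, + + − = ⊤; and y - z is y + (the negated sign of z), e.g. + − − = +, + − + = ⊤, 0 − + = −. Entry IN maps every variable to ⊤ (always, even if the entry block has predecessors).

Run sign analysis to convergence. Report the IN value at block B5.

Answer: {a: ⊤, b: -, c: -, d: 0, e: ⊤, f: -}

Working:
Fixpoint table:
  B0: | IN=(all ⊤) | OUT=(all ⊤)
  B1: | IN=(all ⊤) | OUT=(all ⊤)
  B2: | IN=(all ⊤) | OUT={f:-; rest ⊤}
  B3: | IN={f:-; rest ⊤} | OUT={f:-; rest ⊤}
  B4: | IN={f:-; rest ⊤} | OUT={b:-, c:-, d:0, f:-; rest ⊤}
  B5: | IN={b:-, c:-, d:0, f:-; rest ⊤} | OUT={b:+, c:-, d:0, f:-; rest ⊤}
  B6: | IN={b:+, c:-, d:0, f:-; rest ⊤} | OUT={b:-, c:-, d:0, f:-; rest ⊤}

Merge at B5: IN[B5] = OUT[B4] = {a: ⊤, b: -, c: -, d: 0, e: ⊤, f: -}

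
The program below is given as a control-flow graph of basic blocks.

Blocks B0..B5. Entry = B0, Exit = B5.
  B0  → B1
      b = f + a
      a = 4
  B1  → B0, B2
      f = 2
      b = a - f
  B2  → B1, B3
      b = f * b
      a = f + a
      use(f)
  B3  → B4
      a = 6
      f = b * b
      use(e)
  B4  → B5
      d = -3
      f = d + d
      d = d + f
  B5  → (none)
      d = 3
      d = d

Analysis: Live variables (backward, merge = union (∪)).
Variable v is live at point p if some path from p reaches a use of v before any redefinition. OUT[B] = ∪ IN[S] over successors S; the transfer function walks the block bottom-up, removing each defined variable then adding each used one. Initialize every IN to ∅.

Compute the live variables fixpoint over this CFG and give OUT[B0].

Fixpoint table:
  B0:  IN={a, e, f}  OUT={a, e}
  B1:  IN={a, e}  OUT={a, b, e, f}
  B2:  IN={a, b, e, f}  OUT={a, b, e}
  B3:  IN={b, e}  OUT={}
  B4:  IN={}  OUT={}
  B5:  IN={}  OUT={}

Merge at B0: OUT[B0] = IN[B1] = {a, e}

Answer: {a, e}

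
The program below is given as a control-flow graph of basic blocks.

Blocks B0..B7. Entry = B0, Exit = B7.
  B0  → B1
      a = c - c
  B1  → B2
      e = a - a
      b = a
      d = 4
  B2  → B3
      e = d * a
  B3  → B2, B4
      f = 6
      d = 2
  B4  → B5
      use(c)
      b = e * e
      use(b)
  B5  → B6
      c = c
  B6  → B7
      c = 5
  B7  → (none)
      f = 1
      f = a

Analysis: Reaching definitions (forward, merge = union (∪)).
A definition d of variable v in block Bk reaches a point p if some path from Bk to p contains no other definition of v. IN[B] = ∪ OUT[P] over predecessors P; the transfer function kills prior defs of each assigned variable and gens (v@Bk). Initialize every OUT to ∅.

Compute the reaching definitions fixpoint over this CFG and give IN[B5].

Converged values:
  B0:   IN={}   OUT={a@B0}
  B1:   IN={a@B0}   OUT={a@B0, b@B1, d@B1, e@B1}
  B2:   IN={a@B0, b@B1, d@B1, d@B3, e@B1, e@B2, f@B3}   OUT={a@B0, b@B1, d@B1, d@B3, e@B2, f@B3}
  B3:   IN={a@B0, b@B1, d@B1, d@B3, e@B2, f@B3}   OUT={a@B0, b@B1, d@B3, e@B2, f@B3}
  B4:   IN={a@B0, b@B1, d@B3, e@B2, f@B3}   OUT={a@B0, b@B4, d@B3, e@B2, f@B3}
  B5:   IN={a@B0, b@B4, d@B3, e@B2, f@B3}   OUT={a@B0, b@B4, c@B5, d@B3, e@B2, f@B3}
  B6:   IN={a@B0, b@B4, c@B5, d@B3, e@B2, f@B3}   OUT={a@B0, b@B4, c@B6, d@B3, e@B2, f@B3}
  B7:   IN={a@B0, b@B4, c@B6, d@B3, e@B2, f@B3}   OUT={a@B0, b@B4, c@B6, d@B3, e@B2, f@B7}

Merge at B5: IN[B5] = OUT[B4] = {a@B0, b@B4, d@B3, e@B2, f@B3}

Answer: {a@B0, b@B4, d@B3, e@B2, f@B3}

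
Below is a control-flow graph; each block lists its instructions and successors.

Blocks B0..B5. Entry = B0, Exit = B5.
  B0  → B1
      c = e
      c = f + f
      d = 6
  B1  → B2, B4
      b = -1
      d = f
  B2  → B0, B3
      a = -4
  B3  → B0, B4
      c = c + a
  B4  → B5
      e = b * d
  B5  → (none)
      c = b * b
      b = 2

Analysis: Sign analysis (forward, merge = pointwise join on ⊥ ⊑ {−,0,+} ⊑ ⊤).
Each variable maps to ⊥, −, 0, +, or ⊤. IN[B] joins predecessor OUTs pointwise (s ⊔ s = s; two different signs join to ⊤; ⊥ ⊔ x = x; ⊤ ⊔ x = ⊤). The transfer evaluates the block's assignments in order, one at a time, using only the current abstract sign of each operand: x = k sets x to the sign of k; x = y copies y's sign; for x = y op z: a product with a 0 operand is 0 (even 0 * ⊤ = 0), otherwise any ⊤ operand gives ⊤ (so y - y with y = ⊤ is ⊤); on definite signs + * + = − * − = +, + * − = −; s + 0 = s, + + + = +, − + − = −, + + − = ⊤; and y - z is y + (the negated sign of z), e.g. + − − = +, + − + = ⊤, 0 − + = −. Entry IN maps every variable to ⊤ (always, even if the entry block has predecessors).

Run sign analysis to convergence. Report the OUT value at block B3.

Answer: {a: -, b: -, c: ⊤, d: ⊤, e: ⊤, f: ⊤}

Derivation:
Per-block solution:
  B0:   IN=(all ⊤)   OUT={d:+; rest ⊤}
  B1:   IN={d:+; rest ⊤}   OUT={b:-; rest ⊤}
  B2:   IN={b:-; rest ⊤}   OUT={a:-, b:-; rest ⊤}
  B3:   IN={a:-, b:-; rest ⊤}   OUT={a:-, b:-; rest ⊤}
  B4:   IN={b:-; rest ⊤}   OUT={b:-; rest ⊤}
  B5:   IN={b:-; rest ⊤}   OUT={b:+, c:+; rest ⊤}

Merge at B3: IN[B3] = OUT[B2] = {a: -, b: -, c: ⊤, d: ⊤, e: ⊤, f: ⊤}
Applying B3's transfer function to that IN value gives OUT[B3] (row B3 above).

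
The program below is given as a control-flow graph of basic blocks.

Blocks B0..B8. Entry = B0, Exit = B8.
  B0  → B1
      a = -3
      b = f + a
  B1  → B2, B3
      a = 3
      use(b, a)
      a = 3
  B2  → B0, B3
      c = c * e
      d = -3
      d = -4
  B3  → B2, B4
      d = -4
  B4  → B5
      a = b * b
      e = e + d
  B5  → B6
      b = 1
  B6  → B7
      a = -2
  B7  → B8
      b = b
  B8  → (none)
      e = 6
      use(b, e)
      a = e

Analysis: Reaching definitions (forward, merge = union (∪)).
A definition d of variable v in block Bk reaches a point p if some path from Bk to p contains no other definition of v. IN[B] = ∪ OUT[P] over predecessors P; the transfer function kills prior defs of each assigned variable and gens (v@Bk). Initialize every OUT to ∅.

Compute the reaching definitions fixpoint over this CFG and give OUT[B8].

Per-block solution:
  B0: | IN={a@B1, b@B0, c@B2, d@B2} | OUT={a@B0, b@B0, c@B2, d@B2}
  B1: | IN={a@B0, b@B0, c@B2, d@B2} | OUT={a@B1, b@B0, c@B2, d@B2}
  B2: | IN={a@B1, b@B0, c@B2, d@B2, d@B3} | OUT={a@B1, b@B0, c@B2, d@B2}
  B3: | IN={a@B1, b@B0, c@B2, d@B2} | OUT={a@B1, b@B0, c@B2, d@B3}
  B4: | IN={a@B1, b@B0, c@B2, d@B3} | OUT={a@B4, b@B0, c@B2, d@B3, e@B4}
  B5: | IN={a@B4, b@B0, c@B2, d@B3, e@B4} | OUT={a@B4, b@B5, c@B2, d@B3, e@B4}
  B6: | IN={a@B4, b@B5, c@B2, d@B3, e@B4} | OUT={a@B6, b@B5, c@B2, d@B3, e@B4}
  B7: | IN={a@B6, b@B5, c@B2, d@B3, e@B4} | OUT={a@B6, b@B7, c@B2, d@B3, e@B4}
  B8: | IN={a@B6, b@B7, c@B2, d@B3, e@B4} | OUT={a@B8, b@B7, c@B2, d@B3, e@B8}

Merge at B8: IN[B8] = OUT[B7] = {a@B6, b@B7, c@B2, d@B3, e@B4}
Applying B8's transfer function to that IN value gives OUT[B8] (row B8 above).

Answer: {a@B8, b@B7, c@B2, d@B3, e@B8}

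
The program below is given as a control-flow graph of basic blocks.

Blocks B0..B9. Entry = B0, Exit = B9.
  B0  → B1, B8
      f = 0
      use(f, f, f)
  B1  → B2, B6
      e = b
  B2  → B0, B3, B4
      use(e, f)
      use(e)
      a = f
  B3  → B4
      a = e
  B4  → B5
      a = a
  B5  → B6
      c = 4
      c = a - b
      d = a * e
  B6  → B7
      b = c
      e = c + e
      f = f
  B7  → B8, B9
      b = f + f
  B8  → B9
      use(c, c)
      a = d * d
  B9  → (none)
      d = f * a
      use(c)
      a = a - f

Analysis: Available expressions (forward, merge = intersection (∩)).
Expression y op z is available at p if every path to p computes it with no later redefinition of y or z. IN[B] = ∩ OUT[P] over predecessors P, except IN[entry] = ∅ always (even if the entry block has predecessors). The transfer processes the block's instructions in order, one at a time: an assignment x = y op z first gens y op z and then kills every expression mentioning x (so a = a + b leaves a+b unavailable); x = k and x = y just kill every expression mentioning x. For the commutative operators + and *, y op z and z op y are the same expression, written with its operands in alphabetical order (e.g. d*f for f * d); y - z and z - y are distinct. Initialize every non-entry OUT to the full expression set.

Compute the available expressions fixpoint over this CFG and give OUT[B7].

Answer: {f+f}

Trace:
Per-block solution:
  B0:  IN={}  OUT={}
  B1:  IN={}  OUT={}
  B2:  IN={}  OUT={}
  B3:  IN={}  OUT={}
  B4:  IN={}  OUT={}
  B5:  IN={}  OUT={a*e, a-b}
  B6:  IN={}  OUT={}
  B7:  IN={}  OUT={f+f}
  B8:  IN={}  OUT={d*d}
  B9:  IN={}  OUT={}

Merge at B7: IN[B7] = OUT[B6] = {}
Applying B7's transfer function to that IN value gives OUT[B7] (row B7 above).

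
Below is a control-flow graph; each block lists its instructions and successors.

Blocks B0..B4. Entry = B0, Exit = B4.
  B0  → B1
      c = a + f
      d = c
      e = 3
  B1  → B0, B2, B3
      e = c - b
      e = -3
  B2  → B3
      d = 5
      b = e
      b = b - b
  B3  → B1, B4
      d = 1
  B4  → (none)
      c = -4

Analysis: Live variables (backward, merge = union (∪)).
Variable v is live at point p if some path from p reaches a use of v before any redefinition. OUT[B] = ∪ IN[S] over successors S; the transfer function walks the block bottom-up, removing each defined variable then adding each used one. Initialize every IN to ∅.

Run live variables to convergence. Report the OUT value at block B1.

Per-block solution:
  B0:  IN={a, b, f}  OUT={a, b, c, f}
  B1:  IN={a, b, c, f}  OUT={a, b, c, e, f}
  B2:  IN={a, c, e, f}  OUT={a, b, c, f}
  B3:  IN={a, b, c, f}  OUT={a, b, c, f}
  B4:  IN={}  OUT={}

Merge at B1: OUT[B1] = IN[B0] ⊔ IN[B2] ⊔ IN[B3] = {a, b, c, e, f}

Answer: {a, b, c, e, f}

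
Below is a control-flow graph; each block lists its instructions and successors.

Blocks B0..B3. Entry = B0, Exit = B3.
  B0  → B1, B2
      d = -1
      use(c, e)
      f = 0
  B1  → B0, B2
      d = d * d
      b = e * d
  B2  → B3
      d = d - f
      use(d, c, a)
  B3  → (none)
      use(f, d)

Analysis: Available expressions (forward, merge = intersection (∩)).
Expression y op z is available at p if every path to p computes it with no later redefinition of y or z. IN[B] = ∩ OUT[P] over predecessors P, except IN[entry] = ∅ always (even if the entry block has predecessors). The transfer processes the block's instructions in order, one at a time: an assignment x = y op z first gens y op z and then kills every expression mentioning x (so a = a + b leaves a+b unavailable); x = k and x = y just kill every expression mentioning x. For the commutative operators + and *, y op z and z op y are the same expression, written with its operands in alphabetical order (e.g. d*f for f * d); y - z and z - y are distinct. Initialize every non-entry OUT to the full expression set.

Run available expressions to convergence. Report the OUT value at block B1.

Answer: {d*e}

Derivation:
Per-block solution:
  B0:  IN={}  OUT={}
  B1:  IN={}  OUT={d*e}
  B2:  IN={}  OUT={}
  B3:  IN={}  OUT={}

Merge at B1: IN[B1] = OUT[B0] = {}
Applying B1's transfer function to that IN value gives OUT[B1] (row B1 above).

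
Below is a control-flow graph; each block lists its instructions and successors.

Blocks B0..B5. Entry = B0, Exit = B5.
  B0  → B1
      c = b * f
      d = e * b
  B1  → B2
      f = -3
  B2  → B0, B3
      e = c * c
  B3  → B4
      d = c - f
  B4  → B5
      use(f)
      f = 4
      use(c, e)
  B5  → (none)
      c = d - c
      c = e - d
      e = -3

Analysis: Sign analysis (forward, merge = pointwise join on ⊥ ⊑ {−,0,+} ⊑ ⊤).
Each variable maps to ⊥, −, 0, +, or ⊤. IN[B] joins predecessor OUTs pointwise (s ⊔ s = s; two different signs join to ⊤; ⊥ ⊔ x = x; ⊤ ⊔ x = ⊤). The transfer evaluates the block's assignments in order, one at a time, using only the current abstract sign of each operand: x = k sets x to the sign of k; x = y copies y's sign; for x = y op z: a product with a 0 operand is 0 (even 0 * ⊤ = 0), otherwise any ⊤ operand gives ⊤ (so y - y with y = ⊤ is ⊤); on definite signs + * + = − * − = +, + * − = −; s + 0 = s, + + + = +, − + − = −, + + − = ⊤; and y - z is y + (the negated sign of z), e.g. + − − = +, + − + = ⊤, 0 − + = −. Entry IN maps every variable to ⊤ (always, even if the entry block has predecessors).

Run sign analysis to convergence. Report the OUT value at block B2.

Answer: {a: ⊤, b: ⊤, c: ⊤, d: ⊤, e: ⊤, f: -}

Derivation:
Converged values:
  B0:   IN=(all ⊤)   OUT=(all ⊤)
  B1:   IN=(all ⊤)   OUT={f:-; rest ⊤}
  B2:   IN={f:-; rest ⊤}   OUT={f:-; rest ⊤}
  B3:   IN={f:-; rest ⊤}   OUT={f:-; rest ⊤}
  B4:   IN={f:-; rest ⊤}   OUT={f:+; rest ⊤}
  B5:   IN={f:+; rest ⊤}   OUT={e:-, f:+; rest ⊤}

Merge at B2: IN[B2] = OUT[B1] = {a: ⊤, b: ⊤, c: ⊤, d: ⊤, e: ⊤, f: -}
Applying B2's transfer function to that IN value gives OUT[B2] (row B2 above).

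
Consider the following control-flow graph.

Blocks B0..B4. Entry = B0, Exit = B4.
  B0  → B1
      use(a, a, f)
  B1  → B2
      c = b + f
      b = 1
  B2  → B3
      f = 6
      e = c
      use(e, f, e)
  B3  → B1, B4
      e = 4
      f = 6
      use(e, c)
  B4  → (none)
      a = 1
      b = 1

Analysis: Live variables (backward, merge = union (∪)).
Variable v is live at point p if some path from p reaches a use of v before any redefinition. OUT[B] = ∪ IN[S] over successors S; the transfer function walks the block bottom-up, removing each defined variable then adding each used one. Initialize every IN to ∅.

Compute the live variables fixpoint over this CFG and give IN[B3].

Per-block solution:
  B0: | IN={a, b, f} | OUT={b, f}
  B1: | IN={b, f} | OUT={b, c}
  B2: | IN={b, c} | OUT={b, c}
  B3: | IN={b, c} | OUT={b, f}
  B4: | IN={} | OUT={}

Merge at B3: OUT[B3] = IN[B1] ⊔ IN[B4] = {b, f}
Applying B3's transfer function to that OUT value gives IN[B3] (row B3 above).

Answer: {b, c}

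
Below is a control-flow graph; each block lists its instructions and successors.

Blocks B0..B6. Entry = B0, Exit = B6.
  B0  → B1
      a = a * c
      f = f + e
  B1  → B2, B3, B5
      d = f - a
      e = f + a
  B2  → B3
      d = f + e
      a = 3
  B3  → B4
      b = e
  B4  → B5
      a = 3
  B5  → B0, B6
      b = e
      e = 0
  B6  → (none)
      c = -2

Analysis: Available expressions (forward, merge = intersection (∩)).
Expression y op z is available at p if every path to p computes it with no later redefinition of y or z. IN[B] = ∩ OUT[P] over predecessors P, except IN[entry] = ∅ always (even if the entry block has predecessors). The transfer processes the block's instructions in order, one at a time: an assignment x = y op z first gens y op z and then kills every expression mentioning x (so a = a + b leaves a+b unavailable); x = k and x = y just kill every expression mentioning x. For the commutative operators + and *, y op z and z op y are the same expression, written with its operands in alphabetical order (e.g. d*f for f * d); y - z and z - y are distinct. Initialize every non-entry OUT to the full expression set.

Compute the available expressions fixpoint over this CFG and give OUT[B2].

Answer: {e+f}

Derivation:
Converged values:
  B0:   IN={}   OUT={}
  B1:   IN={}   OUT={a+f, f-a}
  B2:   IN={a+f, f-a}   OUT={e+f}
  B3:   IN={}   OUT={}
  B4:   IN={}   OUT={}
  B5:   IN={}   OUT={}
  B6:   IN={}   OUT={}

Merge at B2: IN[B2] = OUT[B1] = {a+f, f-a}
Applying B2's transfer function to that IN value gives OUT[B2] (row B2 above).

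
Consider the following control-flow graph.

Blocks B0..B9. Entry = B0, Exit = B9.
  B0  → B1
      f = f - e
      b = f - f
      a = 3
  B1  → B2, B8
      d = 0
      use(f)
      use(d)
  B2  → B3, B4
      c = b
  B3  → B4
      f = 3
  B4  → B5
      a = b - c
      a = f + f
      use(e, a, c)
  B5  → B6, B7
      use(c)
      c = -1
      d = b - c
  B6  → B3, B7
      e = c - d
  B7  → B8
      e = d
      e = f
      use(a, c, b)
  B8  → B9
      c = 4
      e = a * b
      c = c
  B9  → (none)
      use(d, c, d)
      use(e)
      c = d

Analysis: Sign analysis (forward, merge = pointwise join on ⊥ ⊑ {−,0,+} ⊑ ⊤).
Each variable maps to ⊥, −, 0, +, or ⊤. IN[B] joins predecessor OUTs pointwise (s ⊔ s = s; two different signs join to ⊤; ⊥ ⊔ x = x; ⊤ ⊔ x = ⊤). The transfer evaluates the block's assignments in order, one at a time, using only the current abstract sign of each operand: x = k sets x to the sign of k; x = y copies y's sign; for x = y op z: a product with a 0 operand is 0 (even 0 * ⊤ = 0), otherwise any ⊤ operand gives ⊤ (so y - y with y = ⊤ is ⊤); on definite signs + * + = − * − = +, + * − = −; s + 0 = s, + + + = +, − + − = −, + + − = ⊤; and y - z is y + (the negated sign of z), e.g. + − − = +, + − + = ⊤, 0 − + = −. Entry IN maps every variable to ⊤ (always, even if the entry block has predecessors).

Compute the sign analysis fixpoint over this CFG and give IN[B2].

Per-block solution:
  B0:  IN=(all ⊤)  OUT={a:+; rest ⊤}
  B1:  IN={a:+; rest ⊤}  OUT={a:+, d:0; rest ⊤}
  B2:  IN={a:+, d:0; rest ⊤}  OUT={a:+, d:0; rest ⊤}
  B3:  IN=(all ⊤)  OUT={f:+; rest ⊤}
  B4:  IN=(all ⊤)  OUT=(all ⊤)
  B5:  IN=(all ⊤)  OUT={c:-; rest ⊤}
  B6:  IN={c:-; rest ⊤}  OUT={c:-; rest ⊤}
  B7:  IN={c:-; rest ⊤}  OUT={c:-; rest ⊤}
  B8:  IN=(all ⊤)  OUT={c:+; rest ⊤}
  B9:  IN={c:+; rest ⊤}  OUT=(all ⊤)

Merge at B2: IN[B2] = OUT[B1] = {a: +, b: ⊤, c: ⊤, d: 0, e: ⊤, f: ⊤}

Answer: {a: +, b: ⊤, c: ⊤, d: 0, e: ⊤, f: ⊤}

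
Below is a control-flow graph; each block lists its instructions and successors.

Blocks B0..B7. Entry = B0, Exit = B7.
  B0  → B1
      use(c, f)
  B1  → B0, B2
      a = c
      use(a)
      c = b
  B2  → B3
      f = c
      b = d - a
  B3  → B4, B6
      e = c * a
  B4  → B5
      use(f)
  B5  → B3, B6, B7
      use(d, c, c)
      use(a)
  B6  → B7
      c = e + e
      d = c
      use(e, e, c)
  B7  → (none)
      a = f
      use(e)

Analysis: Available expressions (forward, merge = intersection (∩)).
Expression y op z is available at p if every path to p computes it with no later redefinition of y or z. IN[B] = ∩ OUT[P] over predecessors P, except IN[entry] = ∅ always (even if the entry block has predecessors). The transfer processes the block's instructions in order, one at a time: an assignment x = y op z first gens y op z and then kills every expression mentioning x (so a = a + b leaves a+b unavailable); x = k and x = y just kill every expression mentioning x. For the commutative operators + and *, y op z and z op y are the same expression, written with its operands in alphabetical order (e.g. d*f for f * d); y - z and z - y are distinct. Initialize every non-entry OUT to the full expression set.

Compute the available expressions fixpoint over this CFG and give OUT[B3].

Answer: {a*c, d-a}

Trace:
Fixpoint table:
  B0: | IN={} | OUT={}
  B1: | IN={} | OUT={}
  B2: | IN={} | OUT={d-a}
  B3: | IN={d-a} | OUT={a*c, d-a}
  B4: | IN={a*c, d-a} | OUT={a*c, d-a}
  B5: | IN={a*c, d-a} | OUT={a*c, d-a}
  B6: | IN={a*c, d-a} | OUT={e+e}
  B7: | IN={} | OUT={}

Merge at B3: IN[B3] = OUT[B2] ∩ OUT[B5] = {d-a}
Applying B3's transfer function to that IN value gives OUT[B3] (row B3 above).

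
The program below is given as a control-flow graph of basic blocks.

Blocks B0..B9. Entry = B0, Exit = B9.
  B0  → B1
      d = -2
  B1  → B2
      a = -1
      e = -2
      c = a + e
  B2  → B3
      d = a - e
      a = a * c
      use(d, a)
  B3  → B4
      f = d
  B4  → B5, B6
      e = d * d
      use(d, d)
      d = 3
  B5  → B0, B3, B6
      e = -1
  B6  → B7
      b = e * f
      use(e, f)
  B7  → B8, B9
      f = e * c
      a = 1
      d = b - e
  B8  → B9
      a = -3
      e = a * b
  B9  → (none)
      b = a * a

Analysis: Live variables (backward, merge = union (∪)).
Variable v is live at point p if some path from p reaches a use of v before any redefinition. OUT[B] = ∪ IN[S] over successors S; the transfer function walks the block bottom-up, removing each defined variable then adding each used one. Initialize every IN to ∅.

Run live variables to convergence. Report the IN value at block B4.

Answer: {c, d, f}

Trace:
Converged values:
  B0: | IN={} | OUT={}
  B1: | IN={} | OUT={a, c, e}
  B2: | IN={a, c, e} | OUT={c, d}
  B3: | IN={c, d} | OUT={c, d, f}
  B4: | IN={c, d, f} | OUT={c, d, e, f}
  B5: | IN={c, d, f} | OUT={c, d, e, f}
  B6: | IN={c, e, f} | OUT={b, c, e}
  B7: | IN={b, c, e} | OUT={a, b}
  B8: | IN={b} | OUT={a}
  B9: | IN={a} | OUT={}

Merge at B4: OUT[B4] = IN[B5] ⊔ IN[B6] = {c, d, e, f}
Applying B4's transfer function to that OUT value gives IN[B4] (row B4 above).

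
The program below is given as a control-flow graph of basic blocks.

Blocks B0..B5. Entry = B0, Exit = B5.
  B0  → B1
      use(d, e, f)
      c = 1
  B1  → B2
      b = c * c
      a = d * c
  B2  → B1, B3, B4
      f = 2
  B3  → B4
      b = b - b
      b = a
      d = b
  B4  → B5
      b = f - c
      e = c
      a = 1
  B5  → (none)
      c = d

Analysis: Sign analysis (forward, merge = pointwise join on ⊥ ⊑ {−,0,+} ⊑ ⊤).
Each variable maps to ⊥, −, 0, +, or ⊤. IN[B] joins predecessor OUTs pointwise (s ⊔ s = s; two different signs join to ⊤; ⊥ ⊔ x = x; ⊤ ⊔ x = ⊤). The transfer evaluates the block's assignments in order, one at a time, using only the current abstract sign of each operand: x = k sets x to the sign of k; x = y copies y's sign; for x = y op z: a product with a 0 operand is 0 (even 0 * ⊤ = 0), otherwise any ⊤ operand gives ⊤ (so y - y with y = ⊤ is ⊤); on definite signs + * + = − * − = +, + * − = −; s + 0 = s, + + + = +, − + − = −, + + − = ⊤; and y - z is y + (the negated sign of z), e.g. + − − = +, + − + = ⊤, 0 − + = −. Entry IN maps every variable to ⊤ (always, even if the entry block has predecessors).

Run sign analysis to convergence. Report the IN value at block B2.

Answer: {a: ⊤, b: +, c: +, d: ⊤, e: ⊤, f: ⊤}

Trace:
Converged values:
  B0:   IN=(all ⊤)   OUT={c:+; rest ⊤}
  B1:   IN={c:+; rest ⊤}   OUT={b:+, c:+; rest ⊤}
  B2:   IN={b:+, c:+; rest ⊤}   OUT={b:+, c:+, f:+; rest ⊤}
  B3:   IN={b:+, c:+, f:+; rest ⊤}   OUT={c:+, f:+; rest ⊤}
  B4:   IN={c:+, f:+; rest ⊤}   OUT={a:+, c:+, e:+, f:+; rest ⊤}
  B5:   IN={a:+, c:+, e:+, f:+; rest ⊤}   OUT={a:+, e:+, f:+; rest ⊤}

Merge at B2: IN[B2] = OUT[B1] = {a: ⊤, b: +, c: +, d: ⊤, e: ⊤, f: ⊤}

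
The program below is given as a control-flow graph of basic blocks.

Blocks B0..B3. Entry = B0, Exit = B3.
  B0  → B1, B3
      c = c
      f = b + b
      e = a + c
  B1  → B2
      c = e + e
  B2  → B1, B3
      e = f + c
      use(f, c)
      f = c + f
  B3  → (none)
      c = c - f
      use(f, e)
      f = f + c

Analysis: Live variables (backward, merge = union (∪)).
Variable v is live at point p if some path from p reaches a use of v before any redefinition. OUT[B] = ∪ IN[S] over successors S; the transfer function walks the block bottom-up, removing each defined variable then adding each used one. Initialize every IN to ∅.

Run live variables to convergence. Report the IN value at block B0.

Fixpoint table:
  B0: | IN={a, b, c} | OUT={c, e, f}
  B1: | IN={e, f} | OUT={c, f}
  B2: | IN={c, f} | OUT={c, e, f}
  B3: | IN={c, e, f} | OUT={}

Merge at B0: OUT[B0] = IN[B1] ⊔ IN[B3] = {c, e, f}
Applying B0's transfer function to that OUT value gives IN[B0] (row B0 above).

Answer: {a, b, c}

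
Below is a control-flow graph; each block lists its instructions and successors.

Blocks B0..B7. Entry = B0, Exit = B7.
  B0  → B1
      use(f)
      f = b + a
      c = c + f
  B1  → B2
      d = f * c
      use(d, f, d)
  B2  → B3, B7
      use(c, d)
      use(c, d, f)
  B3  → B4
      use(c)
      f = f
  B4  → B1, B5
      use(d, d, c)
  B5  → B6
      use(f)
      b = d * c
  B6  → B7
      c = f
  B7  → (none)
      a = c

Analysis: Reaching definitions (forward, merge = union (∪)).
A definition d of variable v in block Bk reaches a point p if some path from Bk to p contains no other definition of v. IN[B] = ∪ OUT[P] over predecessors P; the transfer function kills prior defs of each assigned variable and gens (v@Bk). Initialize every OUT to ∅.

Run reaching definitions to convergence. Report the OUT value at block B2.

Answer: {c@B0, d@B1, f@B0, f@B3}

Derivation:
Converged values:
  B0:   IN={}   OUT={c@B0, f@B0}
  B1:   IN={c@B0, d@B1, f@B0, f@B3}   OUT={c@B0, d@B1, f@B0, f@B3}
  B2:   IN={c@B0, d@B1, f@B0, f@B3}   OUT={c@B0, d@B1, f@B0, f@B3}
  B3:   IN={c@B0, d@B1, f@B0, f@B3}   OUT={c@B0, d@B1, f@B3}
  B4:   IN={c@B0, d@B1, f@B3}   OUT={c@B0, d@B1, f@B3}
  B5:   IN={c@B0, d@B1, f@B3}   OUT={b@B5, c@B0, d@B1, f@B3}
  B6:   IN={b@B5, c@B0, d@B1, f@B3}   OUT={b@B5, c@B6, d@B1, f@B3}
  B7:   IN={b@B5, c@B0, c@B6, d@B1, f@B0, f@B3}   OUT={a@B7, b@B5, c@B0, c@B6, d@B1, f@B0, f@B3}

Merge at B2: IN[B2] = OUT[B1] = {c@B0, d@B1, f@B0, f@B3}
Applying B2's transfer function to that IN value gives OUT[B2] (row B2 above).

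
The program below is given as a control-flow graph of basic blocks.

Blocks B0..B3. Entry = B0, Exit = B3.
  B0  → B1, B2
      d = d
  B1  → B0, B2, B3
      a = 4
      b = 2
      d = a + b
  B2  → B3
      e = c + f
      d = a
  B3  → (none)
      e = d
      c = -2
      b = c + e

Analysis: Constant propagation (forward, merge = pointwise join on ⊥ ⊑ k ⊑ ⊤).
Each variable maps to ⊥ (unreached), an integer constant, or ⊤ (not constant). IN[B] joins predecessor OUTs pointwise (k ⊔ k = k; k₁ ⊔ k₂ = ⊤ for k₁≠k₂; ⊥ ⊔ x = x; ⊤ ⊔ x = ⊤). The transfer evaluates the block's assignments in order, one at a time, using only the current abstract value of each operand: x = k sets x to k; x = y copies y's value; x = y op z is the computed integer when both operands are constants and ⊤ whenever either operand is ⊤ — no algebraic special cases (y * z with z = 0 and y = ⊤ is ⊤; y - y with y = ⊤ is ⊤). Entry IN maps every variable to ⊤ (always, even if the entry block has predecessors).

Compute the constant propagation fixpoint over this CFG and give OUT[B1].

Answer: {a: 4, b: 2, c: ⊤, d: 6, e: ⊤, f: ⊤}

Working:
Per-block solution:
  B0: | IN=(all ⊤) | OUT=(all ⊤)
  B1: | IN=(all ⊤) | OUT={a:4, b:2, d:6; rest ⊤}
  B2: | IN=(all ⊤) | OUT=(all ⊤)
  B3: | IN=(all ⊤) | OUT={c:-2; rest ⊤}

Merge at B1: IN[B1] = OUT[B0] = {a: ⊤, b: ⊤, c: ⊤, d: ⊤, e: ⊤, f: ⊤}
Applying B1's transfer function to that IN value gives OUT[B1] (row B1 above).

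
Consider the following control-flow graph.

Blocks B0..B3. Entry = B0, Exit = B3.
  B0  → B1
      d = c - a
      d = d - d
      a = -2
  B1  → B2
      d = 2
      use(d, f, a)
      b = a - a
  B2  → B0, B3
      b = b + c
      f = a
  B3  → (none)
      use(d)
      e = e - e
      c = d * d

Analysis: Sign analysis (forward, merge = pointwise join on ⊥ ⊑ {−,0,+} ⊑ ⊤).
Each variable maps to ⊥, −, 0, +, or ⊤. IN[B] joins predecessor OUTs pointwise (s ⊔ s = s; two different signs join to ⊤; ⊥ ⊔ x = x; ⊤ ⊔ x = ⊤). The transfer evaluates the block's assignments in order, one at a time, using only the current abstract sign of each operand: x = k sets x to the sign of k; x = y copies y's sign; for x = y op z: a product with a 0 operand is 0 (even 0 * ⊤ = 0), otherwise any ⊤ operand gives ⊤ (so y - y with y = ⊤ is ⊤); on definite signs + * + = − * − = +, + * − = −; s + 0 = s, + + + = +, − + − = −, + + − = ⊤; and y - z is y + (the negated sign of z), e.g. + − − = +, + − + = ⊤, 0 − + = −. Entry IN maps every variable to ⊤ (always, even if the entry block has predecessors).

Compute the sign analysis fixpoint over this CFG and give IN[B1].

Per-block solution:
  B0:   IN=(all ⊤)   OUT={a:-; rest ⊤}
  B1:   IN={a:-; rest ⊤}   OUT={a:-, d:+; rest ⊤}
  B2:   IN={a:-, d:+; rest ⊤}   OUT={a:-, d:+, f:-; rest ⊤}
  B3:   IN={a:-, d:+, f:-; rest ⊤}   OUT={a:-, c:+, d:+, f:-; rest ⊤}

Merge at B1: IN[B1] = OUT[B0] = {a: -, b: ⊤, c: ⊤, d: ⊤, e: ⊤, f: ⊤}

Answer: {a: -, b: ⊤, c: ⊤, d: ⊤, e: ⊤, f: ⊤}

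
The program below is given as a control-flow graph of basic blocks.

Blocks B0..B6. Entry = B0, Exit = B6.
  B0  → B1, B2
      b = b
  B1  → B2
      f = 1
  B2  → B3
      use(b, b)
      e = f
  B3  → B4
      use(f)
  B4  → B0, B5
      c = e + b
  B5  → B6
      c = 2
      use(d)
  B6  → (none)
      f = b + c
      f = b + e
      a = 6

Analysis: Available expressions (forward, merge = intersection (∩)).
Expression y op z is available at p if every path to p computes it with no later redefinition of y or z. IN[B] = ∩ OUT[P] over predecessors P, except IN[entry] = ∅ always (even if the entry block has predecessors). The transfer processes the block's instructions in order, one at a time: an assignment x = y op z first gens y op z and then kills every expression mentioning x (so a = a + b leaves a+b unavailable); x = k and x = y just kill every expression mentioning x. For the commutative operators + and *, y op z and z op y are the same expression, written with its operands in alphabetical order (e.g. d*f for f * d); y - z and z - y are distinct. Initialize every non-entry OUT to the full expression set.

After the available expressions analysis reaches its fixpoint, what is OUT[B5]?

Answer: {b+e}

Trace:
Fixpoint table:
  B0: | IN={} | OUT={}
  B1: | IN={} | OUT={}
  B2: | IN={} | OUT={}
  B3: | IN={} | OUT={}
  B4: | IN={} | OUT={b+e}
  B5: | IN={b+e} | OUT={b+e}
  B6: | IN={b+e} | OUT={b+c, b+e}

Merge at B5: IN[B5] = OUT[B4] = {b+e}
Applying B5's transfer function to that IN value gives OUT[B5] (row B5 above).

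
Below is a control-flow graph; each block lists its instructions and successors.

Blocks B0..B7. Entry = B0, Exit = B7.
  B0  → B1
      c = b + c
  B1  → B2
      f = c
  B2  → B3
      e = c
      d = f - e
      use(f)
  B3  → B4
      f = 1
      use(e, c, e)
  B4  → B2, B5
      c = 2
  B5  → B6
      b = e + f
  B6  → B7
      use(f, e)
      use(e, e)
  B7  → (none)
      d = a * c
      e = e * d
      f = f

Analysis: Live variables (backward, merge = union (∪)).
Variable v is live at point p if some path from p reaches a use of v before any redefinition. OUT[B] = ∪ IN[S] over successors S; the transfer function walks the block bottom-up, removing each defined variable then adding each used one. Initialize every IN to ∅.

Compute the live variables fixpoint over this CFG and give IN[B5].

Converged values:
  B0: | IN={a, b, c} | OUT={a, c}
  B1: | IN={a, c} | OUT={a, c, f}
  B2: | IN={a, c, f} | OUT={a, c, e}
  B3: | IN={a, c, e} | OUT={a, e, f}
  B4: | IN={a, e, f} | OUT={a, c, e, f}
  B5: | IN={a, c, e, f} | OUT={a, c, e, f}
  B6: | IN={a, c, e, f} | OUT={a, c, e, f}
  B7: | IN={a, c, e, f} | OUT={}

Merge at B5: OUT[B5] = IN[B6] = {a, c, e, f}
Applying B5's transfer function to that OUT value gives IN[B5] (row B5 above).

Answer: {a, c, e, f}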